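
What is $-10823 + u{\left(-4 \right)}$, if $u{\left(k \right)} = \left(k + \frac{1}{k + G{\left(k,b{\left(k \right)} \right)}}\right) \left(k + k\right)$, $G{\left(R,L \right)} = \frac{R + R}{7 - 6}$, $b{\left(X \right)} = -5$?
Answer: $- \frac{32371}{3} \approx -10790.0$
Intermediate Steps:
$G{\left(R,L \right)} = 2 R$ ($G{\left(R,L \right)} = \frac{2 R}{1} = 2 R 1 = 2 R$)
$u{\left(k \right)} = 2 k \left(k + \frac{1}{3 k}\right)$ ($u{\left(k \right)} = \left(k + \frac{1}{k + 2 k}\right) \left(k + k\right) = \left(k + \frac{1}{3 k}\right) 2 k = 2 k \left(k + \frac{1}{3 k}\right)$)
$-10823 + u{\left(-4 \right)} = -10823 + \left(\frac{2}{3} + 2 \left(-4\right)^{2}\right) = -10823 + \left(\frac{2}{3} + 2 \cdot 16\right) = -10823 + \left(\frac{2}{3} + 32\right) = -10823 + \frac{98}{3} = - \frac{32371}{3}$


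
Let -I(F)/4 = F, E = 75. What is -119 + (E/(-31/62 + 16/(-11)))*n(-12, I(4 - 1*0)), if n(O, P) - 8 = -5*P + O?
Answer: -130517/43 ≈ -3035.3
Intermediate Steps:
I(F) = -4*F
n(O, P) = 8 + O - 5*P (n(O, P) = 8 + (-5*P + O) = 8 + (O - 5*P) = 8 + O - 5*P)
-119 + (E/(-31/62 + 16/(-11)))*n(-12, I(4 - 1*0)) = -119 + (75/(-31/62 + 16/(-11)))*(8 - 12 - (-20)*(4 - 1*0)) = -119 + (75/(-31*1/62 + 16*(-1/11)))*(8 - 12 - (-20)*(4 + 0)) = -119 + (75/(-1/2 - 16/11))*(8 - 12 - (-20)*4) = -119 + (75/(-43/22))*(8 - 12 - 5*(-16)) = -119 + (75*(-22/43))*(8 - 12 + 80) = -119 - 1650/43*76 = -119 - 125400/43 = -130517/43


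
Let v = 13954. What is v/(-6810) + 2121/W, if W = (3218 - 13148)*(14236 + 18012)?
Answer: -148946705419/72690539280 ≈ -2.0491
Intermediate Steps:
W = -320222640 (W = -9930*32248 = -320222640)
v/(-6810) + 2121/W = 13954/(-6810) + 2121/(-320222640) = 13954*(-1/6810) + 2121*(-1/320222640) = -6977/3405 - 707/106740880 = -148946705419/72690539280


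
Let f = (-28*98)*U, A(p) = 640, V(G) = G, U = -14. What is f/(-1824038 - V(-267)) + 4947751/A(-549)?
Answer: 9023540202781/1167213440 ≈ 7730.8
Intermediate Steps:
f = 38416 (f = -28*98*(-14) = -2744*(-14) = 38416)
f/(-1824038 - V(-267)) + 4947751/A(-549) = 38416/(-1824038 - 1*(-267)) + 4947751/640 = 38416/(-1824038 + 267) + 4947751*(1/640) = 38416/(-1823771) + 4947751/640 = 38416*(-1/1823771) + 4947751/640 = -38416/1823771 + 4947751/640 = 9023540202781/1167213440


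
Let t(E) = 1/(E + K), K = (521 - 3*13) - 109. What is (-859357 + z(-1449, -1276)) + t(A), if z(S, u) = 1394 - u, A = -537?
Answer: -140496669/164 ≈ -8.5669e+5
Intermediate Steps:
K = 373 (K = (521 - 39) - 109 = 482 - 109 = 373)
t(E) = 1/(373 + E) (t(E) = 1/(E + 373) = 1/(373 + E))
(-859357 + z(-1449, -1276)) + t(A) = (-859357 + (1394 - 1*(-1276))) + 1/(373 - 537) = (-859357 + (1394 + 1276)) + 1/(-164) = (-859357 + 2670) - 1/164 = -856687 - 1/164 = -140496669/164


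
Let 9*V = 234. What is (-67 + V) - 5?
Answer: -46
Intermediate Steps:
V = 26 (V = (⅑)*234 = 26)
(-67 + V) - 5 = (-67 + 26) - 5 = -41 - 5 = -46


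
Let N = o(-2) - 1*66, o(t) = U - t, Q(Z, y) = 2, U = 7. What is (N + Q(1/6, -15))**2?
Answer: 3025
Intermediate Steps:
o(t) = 7 - t
N = -57 (N = (7 - 1*(-2)) - 1*66 = (7 + 2) - 66 = 9 - 66 = -57)
(N + Q(1/6, -15))**2 = (-57 + 2)**2 = (-55)**2 = 3025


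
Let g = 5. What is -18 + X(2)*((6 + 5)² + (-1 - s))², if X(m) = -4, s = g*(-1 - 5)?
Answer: -90018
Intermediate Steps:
s = -30 (s = 5*(-1 - 5) = 5*(-6) = -30)
-18 + X(2)*((6 + 5)² + (-1 - s))² = -18 - 4*((6 + 5)² + (-1 - 1*(-30)))² = -18 - 4*(11² + (-1 + 30))² = -18 - 4*(121 + 29)² = -18 - 4*150² = -18 - 4*22500 = -18 - 90000 = -90018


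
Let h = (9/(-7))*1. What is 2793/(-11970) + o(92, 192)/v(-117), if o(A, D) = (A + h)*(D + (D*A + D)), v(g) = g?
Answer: -12734079/910 ≈ -13994.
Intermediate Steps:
h = -9/7 (h = (9*(-1/7))*1 = -9/7*1 = -9/7 ≈ -1.2857)
o(A, D) = (-9/7 + A)*(2*D + A*D) (o(A, D) = (A - 9/7)*(D + (D*A + D)) = (-9/7 + A)*(D + (A*D + D)) = (-9/7 + A)*(D + (D + A*D)) = (-9/7 + A)*(2*D + A*D))
2793/(-11970) + o(92, 192)/v(-117) = 2793/(-11970) + ((1/7)*192*(-18 + 5*92 + 7*92**2))/(-117) = 2793*(-1/11970) + ((1/7)*192*(-18 + 460 + 7*8464))*(-1/117) = -7/30 + ((1/7)*192*(-18 + 460 + 59248))*(-1/117) = -7/30 + ((1/7)*192*59690)*(-1/117) = -7/30 + (11460480/7)*(-1/117) = -7/30 - 3820160/273 = -12734079/910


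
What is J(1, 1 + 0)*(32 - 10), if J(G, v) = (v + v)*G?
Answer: 44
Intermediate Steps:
J(G, v) = 2*G*v (J(G, v) = (2*v)*G = 2*G*v)
J(1, 1 + 0)*(32 - 10) = (2*1*(1 + 0))*(32 - 10) = (2*1*1)*22 = 2*22 = 44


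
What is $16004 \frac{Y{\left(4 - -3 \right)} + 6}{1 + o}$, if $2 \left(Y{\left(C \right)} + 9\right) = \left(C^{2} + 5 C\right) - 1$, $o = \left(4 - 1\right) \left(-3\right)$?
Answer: $- \frac{308077}{4} \approx -77019.0$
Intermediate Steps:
$o = -9$ ($o = 3 \left(-3\right) = -9$)
$Y{\left(C \right)} = - \frac{19}{2} + \frac{C^{2}}{2} + \frac{5 C}{2}$ ($Y{\left(C \right)} = -9 + \frac{\left(C^{2} + 5 C\right) - 1}{2} = -9 + \frac{-1 + C^{2} + 5 C}{2} = -9 + \left(- \frac{1}{2} + \frac{C^{2}}{2} + \frac{5 C}{2}\right) = - \frac{19}{2} + \frac{C^{2}}{2} + \frac{5 C}{2}$)
$16004 \frac{Y{\left(4 - -3 \right)} + 6}{1 + o} = 16004 \frac{\left(- \frac{19}{2} + \frac{\left(4 - -3\right)^{2}}{2} + \frac{5 \left(4 - -3\right)}{2}\right) + 6}{1 - 9} = 16004 \frac{\left(- \frac{19}{2} + \frac{\left(4 + 3\right)^{2}}{2} + \frac{5 \left(4 + 3\right)}{2}\right) + 6}{-8} = 16004 \left(\left(- \frac{19}{2} + \frac{7^{2}}{2} + \frac{5}{2} \cdot 7\right) + 6\right) \left(- \frac{1}{8}\right) = 16004 \left(\left(- \frac{19}{2} + \frac{1}{2} \cdot 49 + \frac{35}{2}\right) + 6\right) \left(- \frac{1}{8}\right) = 16004 \left(\left(- \frac{19}{2} + \frac{49}{2} + \frac{35}{2}\right) + 6\right) \left(- \frac{1}{8}\right) = 16004 \left(\frac{65}{2} + 6\right) \left(- \frac{1}{8}\right) = 16004 \cdot \frac{77}{2} \left(- \frac{1}{8}\right) = 16004 \left(- \frac{77}{16}\right) = - \frac{308077}{4}$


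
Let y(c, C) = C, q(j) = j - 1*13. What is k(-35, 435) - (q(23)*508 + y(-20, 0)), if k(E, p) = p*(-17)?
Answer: -12475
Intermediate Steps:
q(j) = -13 + j (q(j) = j - 13 = -13 + j)
k(E, p) = -17*p
k(-35, 435) - (q(23)*508 + y(-20, 0)) = -17*435 - ((-13 + 23)*508 + 0) = -7395 - (10*508 + 0) = -7395 - (5080 + 0) = -7395 - 1*5080 = -7395 - 5080 = -12475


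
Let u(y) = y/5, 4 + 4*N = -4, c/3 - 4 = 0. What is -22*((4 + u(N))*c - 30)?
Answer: -1452/5 ≈ -290.40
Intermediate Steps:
c = 12 (c = 12 + 3*0 = 12 + 0 = 12)
N = -2 (N = -1 + (¼)*(-4) = -1 - 1 = -2)
u(y) = y/5 (u(y) = y*(⅕) = y/5)
-22*((4 + u(N))*c - 30) = -22*((4 + (⅕)*(-2))*12 - 30) = -22*((4 - ⅖)*12 - 30) = -22*((18/5)*12 - 30) = -22*(216/5 - 30) = -22*66/5 = -1452/5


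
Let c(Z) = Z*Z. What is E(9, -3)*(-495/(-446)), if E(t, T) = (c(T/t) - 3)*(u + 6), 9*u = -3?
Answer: -12155/669 ≈ -18.169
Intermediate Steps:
u = -⅓ (u = (⅑)*(-3) = -⅓ ≈ -0.33333)
c(Z) = Z²
E(t, T) = -17 + 17*T²/(3*t²) (E(t, T) = ((T/t)² - 3)*(-⅓ + 6) = (T²/t² - 3)*(17/3) = (-3 + T²/t²)*(17/3) = -17 + 17*T²/(3*t²))
E(9, -3)*(-495/(-446)) = (-17 + (17/3)*(-3)²/9²)*(-495/(-446)) = (-17 + (17/3)*9*(1/81))*(-495*(-1/446)) = (-17 + 17/27)*(495/446) = -442/27*495/446 = -12155/669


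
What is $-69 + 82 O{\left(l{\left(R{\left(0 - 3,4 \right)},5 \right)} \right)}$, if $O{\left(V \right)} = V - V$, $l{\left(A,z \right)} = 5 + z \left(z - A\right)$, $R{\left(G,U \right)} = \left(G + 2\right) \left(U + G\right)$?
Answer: $-69$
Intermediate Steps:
$R{\left(G,U \right)} = \left(2 + G\right) \left(G + U\right)$
$O{\left(V \right)} = 0$
$-69 + 82 O{\left(l{\left(R{\left(0 - 3,4 \right)},5 \right)} \right)} = -69 + 82 \cdot 0 = -69 + 0 = -69$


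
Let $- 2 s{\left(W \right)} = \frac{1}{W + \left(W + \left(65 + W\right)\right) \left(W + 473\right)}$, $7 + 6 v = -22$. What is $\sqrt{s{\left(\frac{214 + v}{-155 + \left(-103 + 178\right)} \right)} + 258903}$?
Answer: $\frac{3 \sqrt{482753082444164252015}}{129543385} \approx 508.83$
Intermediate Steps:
$v = - \frac{29}{6}$ ($v = - \frac{7}{6} + \frac{1}{6} \left(-22\right) = - \frac{7}{6} - \frac{11}{3} = - \frac{29}{6} \approx -4.8333$)
$s{\left(W \right)} = - \frac{1}{2 \left(W + \left(65 + 2 W\right) \left(473 + W\right)\right)}$ ($s{\left(W \right)} = - \frac{1}{2 \left(W + \left(W + \left(65 + W\right)\right) \left(W + 473\right)\right)} = - \frac{1}{2 \left(W + \left(65 + 2 W\right) \left(473 + W\right)\right)}$)
$\sqrt{s{\left(\frac{214 + v}{-155 + \left(-103 + 178\right)} \right)} + 258903} = \sqrt{- \frac{1}{61490 + 4 \left(\frac{214 - \frac{29}{6}}{-155 + \left(-103 + 178\right)}\right)^{2} + 2024 \frac{214 - \frac{29}{6}}{-155 + \left(-103 + 178\right)}} + 258903} = \sqrt{- \frac{1}{61490 + 4 \left(\frac{1255}{6 \left(-155 + 75\right)}\right)^{2} + 2024 \frac{1255}{6 \left(-155 + 75\right)}} + 258903} = \sqrt{- \frac{1}{61490 + 4 \left(\frac{1255}{6 \left(-80\right)}\right)^{2} + 2024 \frac{1255}{6 \left(-80\right)}} + 258903} = \sqrt{- \frac{1}{61490 + 4 \left(\frac{1255}{6} \left(- \frac{1}{80}\right)\right)^{2} + 2024 \cdot \frac{1255}{6} \left(- \frac{1}{80}\right)} + 258903} = \sqrt{- \frac{1}{61490 + 4 \left(- \frac{251}{96}\right)^{2} + 2024 \left(- \frac{251}{96}\right)} + 258903} = \sqrt{- \frac{1}{61490 + 4 \cdot \frac{63001}{9216} - \frac{63503}{12}} + 258903} = \sqrt{- \frac{1}{61490 + \frac{63001}{2304} - \frac{63503}{12}} + 258903} = \sqrt{- \frac{1}{\frac{129543385}{2304}} + 258903} = \sqrt{\left(-1\right) \frac{2304}{129543385} + 258903} = \sqrt{- \frac{2304}{129543385} + 258903} = \sqrt{\frac{33539171004351}{129543385}} = \frac{3 \sqrt{482753082444164252015}}{129543385}$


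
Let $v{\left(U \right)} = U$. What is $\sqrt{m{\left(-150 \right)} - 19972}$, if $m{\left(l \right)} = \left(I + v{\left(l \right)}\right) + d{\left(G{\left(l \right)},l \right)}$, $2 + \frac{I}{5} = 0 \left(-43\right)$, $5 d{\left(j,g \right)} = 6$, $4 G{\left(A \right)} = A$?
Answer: $\frac{i \sqrt{503270}}{5} \approx 141.88 i$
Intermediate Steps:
$G{\left(A \right)} = \frac{A}{4}$
$d{\left(j,g \right)} = \frac{6}{5}$ ($d{\left(j,g \right)} = \frac{1}{5} \cdot 6 = \frac{6}{5}$)
$I = -10$ ($I = -10 + 5 \cdot 0 \left(-43\right) = -10 + 5 \cdot 0 = -10 + 0 = -10$)
$m{\left(l \right)} = - \frac{44}{5} + l$ ($m{\left(l \right)} = \left(-10 + l\right) + \frac{6}{5} = - \frac{44}{5} + l$)
$\sqrt{m{\left(-150 \right)} - 19972} = \sqrt{\left(- \frac{44}{5} - 150\right) - 19972} = \sqrt{- \frac{794}{5} - 19972} = \sqrt{- \frac{100654}{5}} = \frac{i \sqrt{503270}}{5}$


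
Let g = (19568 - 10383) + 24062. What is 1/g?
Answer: 1/33247 ≈ 3.0078e-5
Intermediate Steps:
g = 33247 (g = 9185 + 24062 = 33247)
1/g = 1/33247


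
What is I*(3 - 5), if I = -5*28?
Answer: 280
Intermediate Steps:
I = -140
I*(3 - 5) = -140*(3 - 5) = -140*(-2) = 280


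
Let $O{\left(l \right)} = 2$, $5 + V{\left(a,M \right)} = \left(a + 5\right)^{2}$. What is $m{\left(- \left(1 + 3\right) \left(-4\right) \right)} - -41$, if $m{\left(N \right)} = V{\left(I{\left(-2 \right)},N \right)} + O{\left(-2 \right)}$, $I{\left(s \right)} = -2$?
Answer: $47$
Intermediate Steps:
$V{\left(a,M \right)} = -5 + \left(5 + a\right)^{2}$ ($V{\left(a,M \right)} = -5 + \left(a + 5\right)^{2} = -5 + \left(5 + a\right)^{2}$)
$m{\left(N \right)} = 6$ ($m{\left(N \right)} = \left(-5 + \left(5 - 2\right)^{2}\right) + 2 = \left(-5 + 3^{2}\right) + 2 = \left(-5 + 9\right) + 2 = 4 + 2 = 6$)
$m{\left(- \left(1 + 3\right) \left(-4\right) \right)} - -41 = 6 - -41 = 6 + 41 = 47$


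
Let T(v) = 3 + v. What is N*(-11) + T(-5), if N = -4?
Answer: 42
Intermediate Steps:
N*(-11) + T(-5) = -4*(-11) + (3 - 5) = 44 - 2 = 42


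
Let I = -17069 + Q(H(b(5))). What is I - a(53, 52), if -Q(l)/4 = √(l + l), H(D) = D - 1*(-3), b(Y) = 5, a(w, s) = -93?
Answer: -16992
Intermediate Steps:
H(D) = 3 + D (H(D) = D + 3 = 3 + D)
Q(l) = -4*√2*√l (Q(l) = -4*√(l + l) = -4*√2*√l)
I = -17085 (I = -17069 - 4*√2*√(3 + 5) = -17069 - 4*√2*√8 = -17069 - 4*√2*2*√2 = -17069 - 16 = -17085)
I - a(53, 52) = -17085 - 1*(-93) = -17085 + 93 = -16992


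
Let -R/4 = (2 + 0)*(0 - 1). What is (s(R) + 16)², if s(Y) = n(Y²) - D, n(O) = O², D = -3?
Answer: 16933225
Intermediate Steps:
R = 8 (R = -4*(2 + 0)*(0 - 1) = -8*(-1) = -4*(-2) = 8)
s(Y) = 3 + Y⁴ (s(Y) = (Y²)² - 1*(-3) = Y⁴ + 3 = 3 + Y⁴)
(s(R) + 16)² = ((3 + 8⁴) + 16)² = ((3 + 4096) + 16)² = (4099 + 16)² = 4115² = 16933225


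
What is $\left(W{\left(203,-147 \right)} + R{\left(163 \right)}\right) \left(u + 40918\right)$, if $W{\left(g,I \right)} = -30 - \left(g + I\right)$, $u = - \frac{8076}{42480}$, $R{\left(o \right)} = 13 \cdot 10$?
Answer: $\frac{1593339517}{885} \approx 1.8004 \cdot 10^{6}$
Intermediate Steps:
$R{\left(o \right)} = 130$
$u = - \frac{673}{3540}$ ($u = \left(-8076\right) \frac{1}{42480} = - \frac{673}{3540} \approx -0.19011$)
$W{\left(g,I \right)} = -30 - I - g$ ($W{\left(g,I \right)} = -30 - \left(I + g\right) = -30 - I - g$)
$\left(W{\left(203,-147 \right)} + R{\left(163 \right)}\right) \left(u + 40918\right) = \left(\left(-30 - -147 - 203\right) + 130\right) \left(- \frac{673}{3540} + 40918\right) = \left(\left(-30 + 147 - 203\right) + 130\right) \frac{144849047}{3540} = \left(-86 + 130\right) \frac{144849047}{3540} = 44 \cdot \frac{144849047}{3540} = \frac{1593339517}{885}$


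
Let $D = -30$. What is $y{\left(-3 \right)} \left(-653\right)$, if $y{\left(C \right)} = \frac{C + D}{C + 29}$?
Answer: $\frac{21549}{26} \approx 828.81$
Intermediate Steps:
$y{\left(C \right)} = \frac{-30 + C}{29 + C}$ ($y{\left(C \right)} = \frac{C - 30}{C + 29} = \frac{-30 + C}{29 + C}$)
$y{\left(-3 \right)} \left(-653\right) = \frac{-30 - 3}{29 - 3} \left(-653\right) = \frac{1}{26} \left(-33\right) \left(-653\right) = \left(- \frac{33}{26}\right) \left(-653\right) = \frac{21549}{26}$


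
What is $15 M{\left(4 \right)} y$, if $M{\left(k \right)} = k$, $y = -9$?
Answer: $-540$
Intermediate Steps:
$15 M{\left(4 \right)} y = 15 \cdot 4 \left(-9\right) = 60 \left(-9\right) = -540$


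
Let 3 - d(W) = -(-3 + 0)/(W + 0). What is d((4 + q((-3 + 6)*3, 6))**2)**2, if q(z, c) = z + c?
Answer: 1166400/130321 ≈ 8.9502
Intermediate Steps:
q(z, c) = c + z
d(W) = 3 - 3/W (d(W) = 3 - (-1)*(-3 + 0)/(W + 0) = 3 - (-1)*(-3/W) = 3 - 3/W)
d((4 + q((-3 + 6)*3, 6))**2)**2 = (3 - 3/(4 + (6 + (-3 + 6)*3))**2)**2 = (3 - 3/(4 + (6 + 3*3))**2)**2 = (3 - 3/(4 + (6 + 9))**2)**2 = (3 - 3/(4 + 15)**2)**2 = (3 - 3/(19**2))**2 = (3 - 3/361)**2 = (1080/361)**2 = 1166400/130321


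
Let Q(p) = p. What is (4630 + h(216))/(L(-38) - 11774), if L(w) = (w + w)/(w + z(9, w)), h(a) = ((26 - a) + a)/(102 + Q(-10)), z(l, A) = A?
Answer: -212993/541558 ≈ -0.39330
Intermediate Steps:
h(a) = 13/46 (h(a) = ((26 - a) + a)/(102 - 10) = 26/92 = 26*(1/92) = 13/46)
L(w) = 1 (L(w) = (w + w)/(w + w) = (2*w)/((2*w)) = (2*w)*(1/(2*w)) = 1)
(4630 + h(216))/(L(-38) - 11774) = (4630 + 13/46)/(1 - 11774) = (212993/46)/(-11773) = (212993/46)*(-1/11773) = -212993/541558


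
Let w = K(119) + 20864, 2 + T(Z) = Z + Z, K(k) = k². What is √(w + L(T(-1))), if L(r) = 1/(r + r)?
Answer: √560398/4 ≈ 187.15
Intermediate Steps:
T(Z) = -2 + 2*Z (T(Z) = -2 + (Z + Z) = -2 + 2*Z)
w = 35025 (w = 119² + 20864 = 14161 + 20864 = 35025)
L(r) = 1/(2*r)
√(w + L(T(-1))) = √(35025 + 1/(2*(-2 + 2*(-1)))) = √(35025 + 1/(2*(-2 - 2))) = √(35025 + (½)/(-4)) = √(35025 + (½)*(-¼)) = √(35025 - ⅛) = √(280199/8) = √560398/4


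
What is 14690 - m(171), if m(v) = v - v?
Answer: 14690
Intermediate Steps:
m(v) = 0
14690 - m(171) = 14690 - 1*0 = 14690 + 0 = 14690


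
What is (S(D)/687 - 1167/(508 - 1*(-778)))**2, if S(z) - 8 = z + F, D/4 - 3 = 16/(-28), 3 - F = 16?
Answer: 3446796468025/4249609085764 ≈ 0.81109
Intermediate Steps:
F = -13 (F = 3 - 1*16 = 3 - 16 = -13)
D = 68/7 (D = 12 + 4*(16/(-28)) = 12 + 4*(16*(-1/28)) = 12 + 4*(-4/7) = 12 - 16/7 = 68/7 ≈ 9.7143)
S(z) = -5 + z (S(z) = 8 + (z - 13) = 8 + (-13 + z) = -5 + z)
(S(D)/687 - 1167/(508 - 1*(-778)))**2 = ((-5 + 68/7)/687 - 1167/(508 - 1*(-778)))**2 = ((33/7)*(1/687) - 1167/(508 + 778))**2 = (11/1603 - 1167/1286)**2 = (-1856555/2061458)**2 = 3446796468025/4249609085764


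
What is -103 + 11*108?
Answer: 1085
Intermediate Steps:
-103 + 11*108 = -103 + 1188 = 1085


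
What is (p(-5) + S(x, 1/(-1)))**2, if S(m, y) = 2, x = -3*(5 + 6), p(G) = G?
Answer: 9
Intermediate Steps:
x = -33 (x = -3*11 = -33)
(p(-5) + S(x, 1/(-1)))**2 = (-5 + 2)**2 = (-3)**2 = 9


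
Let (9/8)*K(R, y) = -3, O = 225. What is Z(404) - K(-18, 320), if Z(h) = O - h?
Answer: -529/3 ≈ -176.33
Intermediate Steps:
K(R, y) = -8/3 (K(R, y) = (8/9)*(-3) = -8/3)
Z(h) = 225 - h
Z(404) - K(-18, 320) = (225 - 1*404) - 1*(-8/3) = (225 - 404) + 8/3 = -179 + 8/3 = -529/3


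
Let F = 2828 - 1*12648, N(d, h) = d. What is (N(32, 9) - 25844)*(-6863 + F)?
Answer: 430621596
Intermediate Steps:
F = -9820 (F = 2828 - 12648 = -9820)
(N(32, 9) - 25844)*(-6863 + F) = (32 - 25844)*(-6863 - 9820) = -25812*(-16683) = 430621596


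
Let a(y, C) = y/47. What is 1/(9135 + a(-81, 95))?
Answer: 47/429264 ≈ 0.00010949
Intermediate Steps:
a(y, C) = y/47 (a(y, C) = y*(1/47) = y/47)
1/(9135 + a(-81, 95)) = 1/(9135 + (1/47)*(-81)) = 1/(9135 - 81/47) = 1/(429264/47) = 47/429264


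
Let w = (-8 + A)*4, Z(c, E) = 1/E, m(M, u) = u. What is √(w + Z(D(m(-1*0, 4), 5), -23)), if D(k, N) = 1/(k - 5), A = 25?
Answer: √35949/23 ≈ 8.2436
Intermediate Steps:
D(k, N) = 1/(-5 + k)
w = 68 (w = (-8 + 25)*4 = 17*4 = 68)
√(w + Z(D(m(-1*0, 4), 5), -23)) = √(68 + 1/(-23)) = √(68 - 1/23) = √(1563/23) = √35949/23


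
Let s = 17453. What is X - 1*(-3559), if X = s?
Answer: 21012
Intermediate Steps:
X = 17453
X - 1*(-3559) = 17453 - 1*(-3559) = 17453 + 3559 = 21012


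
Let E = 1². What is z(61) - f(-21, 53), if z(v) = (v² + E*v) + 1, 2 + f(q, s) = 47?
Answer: 3738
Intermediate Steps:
f(q, s) = 45 (f(q, s) = -2 + 47 = 45)
E = 1
z(v) = 1 + v + v² (z(v) = (v² + 1*v) + 1 = (v² + v) + 1 = (v + v²) + 1 = 1 + v + v²)
z(61) - f(-21, 53) = (1 + 61 + 61²) - 1*45 = (1 + 61 + 3721) - 45 = 3783 - 45 = 3738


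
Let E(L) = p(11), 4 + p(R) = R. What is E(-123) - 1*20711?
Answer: -20704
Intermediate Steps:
p(R) = -4 + R
E(L) = 7 (E(L) = -4 + 11 = 7)
E(-123) - 1*20711 = 7 - 1*20711 = 7 - 20711 = -20704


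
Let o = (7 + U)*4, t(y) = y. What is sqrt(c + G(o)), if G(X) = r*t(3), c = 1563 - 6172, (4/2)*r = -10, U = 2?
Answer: 68*I ≈ 68.0*I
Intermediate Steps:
r = -5 (r = (1/2)*(-10) = -5)
c = -4609
o = 36 (o = (7 + 2)*4 = 9*4 = 36)
G(X) = -15 (G(X) = -5*3 = -15)
sqrt(c + G(o)) = sqrt(-4609 - 15) = sqrt(-4624) = 68*I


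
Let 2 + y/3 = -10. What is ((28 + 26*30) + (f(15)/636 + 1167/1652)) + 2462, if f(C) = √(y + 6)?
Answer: 5403207/1652 + I*√30/636 ≈ 3270.7 + 0.008612*I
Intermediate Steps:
y = -36 (y = -6 + 3*(-10) = -6 - 30 = -36)
f(C) = I*√30 (f(C) = √(-36 + 6) = √(-30) = I*√30)
((28 + 26*30) + (f(15)/636 + 1167/1652)) + 2462 = ((28 + 26*30) + ((I*√30)/636 + 1167/1652)) + 2462 = ((28 + 780) + ((I*√30)*(1/636) + 1167*(1/1652))) + 2462 = (808 + (I*√30/636 + 1167/1652)) + 2462 = (808 + (1167/1652 + I*√30/636)) + 2462 = (1335983/1652 + I*√30/636) + 2462 = 5403207/1652 + I*√30/636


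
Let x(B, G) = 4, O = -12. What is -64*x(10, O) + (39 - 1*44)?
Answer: -261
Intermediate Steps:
-64*x(10, O) + (39 - 1*44) = -64*4 + (39 - 1*44) = -256 + (39 - 44) = -256 - 5 = -261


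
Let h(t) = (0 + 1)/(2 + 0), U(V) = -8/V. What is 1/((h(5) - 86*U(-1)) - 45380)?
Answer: -2/92135 ≈ -2.1707e-5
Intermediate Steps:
h(t) = ½ (h(t) = 1/2 = 1*(½) = ½)
1/((h(5) - 86*U(-1)) - 45380) = 1/((½ - (-688)/(-1)) - 45380) = 1/((½ - (-688)*(-1)) - 45380) = 1/((½ - 86*8) - 45380) = 1/((½ - 688) - 45380) = 1/(-1375/2 - 45380) = 1/(-92135/2) = -2/92135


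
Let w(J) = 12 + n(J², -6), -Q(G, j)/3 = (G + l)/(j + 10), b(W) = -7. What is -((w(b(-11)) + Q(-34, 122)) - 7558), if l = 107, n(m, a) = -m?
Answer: 334253/44 ≈ 7596.7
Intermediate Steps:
Q(G, j) = -3*(107 + G)/(10 + j) (Q(G, j) = -3*(G + 107)/(j + 10) = -3*(107 + G)/(10 + j))
w(J) = 12 - J²
-((w(b(-11)) + Q(-34, 122)) - 7558) = -(((12 - 1*(-7)²) + 3*(-107 - 1*(-34))/(10 + 122)) - 7558) = -(((12 - 1*49) + 3*(-107 + 34)/132) - 7558) = -(((12 - 49) + 3*(1/132)*(-73)) - 7558) = -((-37 - 73/44) - 7558) = -(-1701/44 - 7558) = -1*(-334253/44) = 334253/44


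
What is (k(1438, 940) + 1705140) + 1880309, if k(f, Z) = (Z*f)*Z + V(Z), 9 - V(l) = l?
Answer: 1274201318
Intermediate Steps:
V(l) = 9 - l
k(f, Z) = 9 - Z + f*Z**2 (k(f, Z) = (Z*f)*Z + (9 - Z) = f*Z**2 + (9 - Z) = 9 - Z + f*Z**2)
(k(1438, 940) + 1705140) + 1880309 = ((9 - 1*940 + 1438*940**2) + 1705140) + 1880309 = ((9 - 940 + 1438*883600) + 1705140) + 1880309 = ((9 - 940 + 1270616800) + 1705140) + 1880309 = (1270615869 + 1705140) + 1880309 = 1272321009 + 1880309 = 1274201318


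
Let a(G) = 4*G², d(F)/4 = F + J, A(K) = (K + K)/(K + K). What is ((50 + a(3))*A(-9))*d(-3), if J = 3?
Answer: 0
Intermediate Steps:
A(K) = 1 (A(K) = (2*K)/((2*K)) = (2*K)*(1/(2*K)) = 1)
d(F) = 12 + 4*F (d(F) = 4*(F + 3) = 4*(3 + F) = 12 + 4*F)
((50 + a(3))*A(-9))*d(-3) = ((50 + 4*3²)*1)*(12 + 4*(-3)) = ((50 + 4*9)*1)*(12 - 12) = ((50 + 36)*1)*0 = (86*1)*0 = 86*0 = 0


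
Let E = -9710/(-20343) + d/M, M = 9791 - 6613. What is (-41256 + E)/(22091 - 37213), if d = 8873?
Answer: 2666991266005/977638116588 ≈ 2.7280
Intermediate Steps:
M = 3178
E = 211361819/64650054 (E = -9710/(-20343) + 8873/3178 = -9710*(-1/20343) + 8873*(1/3178) = 9710/20343 + 8873/3178 = 211361819/64650054 ≈ 3.2693)
(-41256 + E)/(22091 - 37213) = (-41256 + 211361819/64650054)/(22091 - 37213) = -2666991266005/64650054/(-15122) = -2666991266005/64650054*(-1/15122) = 2666991266005/977638116588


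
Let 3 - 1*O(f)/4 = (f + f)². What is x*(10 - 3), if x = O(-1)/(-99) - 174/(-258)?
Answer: 21301/4257 ≈ 5.0038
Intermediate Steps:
O(f) = 12 - 16*f² (O(f) = 12 - 4*(f + f)² = 12 - 4*4*f² = 12 - 16*f²)
x = 3043/4257 (x = (12 - 16*(-1)²)/(-99) - 174/(-258) = (12 - 16*1)*(-1/99) - 174*(-1/258) = (12 - 16)*(-1/99) + 29/43 = -4*(-1/99) + 29/43 = 4/99 + 29/43 = 3043/4257 ≈ 0.71482)
x*(10 - 3) = 3043*(10 - 3)/4257 = (3043/4257)*7 = 21301/4257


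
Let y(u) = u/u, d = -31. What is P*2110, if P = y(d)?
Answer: 2110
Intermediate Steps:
y(u) = 1
P = 1
P*2110 = 1*2110 = 2110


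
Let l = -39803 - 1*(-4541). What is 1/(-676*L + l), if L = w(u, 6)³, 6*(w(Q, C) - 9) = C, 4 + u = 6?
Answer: -1/711262 ≈ -1.4060e-6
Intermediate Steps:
u = 2 (u = -4 + 6 = 2)
w(Q, C) = 9 + C/6
L = 1000 (L = (9 + (⅙)*6)³ = (9 + 1)³ = 10³ = 1000)
l = -35262 (l = -39803 + 4541 = -35262)
1/(-676*L + l) = 1/(-676*1000 - 35262) = 1/(-676000 - 35262) = 1/(-711262) = -1/711262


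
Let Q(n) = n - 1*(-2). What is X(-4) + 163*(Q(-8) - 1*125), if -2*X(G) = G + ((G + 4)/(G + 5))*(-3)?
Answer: -21351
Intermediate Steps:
Q(n) = 2 + n (Q(n) = n + 2 = 2 + n)
X(G) = -G/2 + 3*(4 + G)/(2*(5 + G)) (X(G) = -(G + ((G + 4)/(G + 5))*(-3))/2 = -(G + ((4 + G)/(5 + G))*(-3))/2 = -(G - 3*(4 + G)/(5 + G))/2 = -G/2 + 3*(4 + G)/(2*(5 + G)))
X(-4) + 163*(Q(-8) - 1*125) = (6 - 1*(-4) - ½*(-4)²)/(5 - 4) + 163*((2 - 8) - 1*125) = (6 + 4 - ½*16)/1 + 163*(-6 - 125) = 1*(6 + 4 - 8) + 163*(-131) = 1*2 - 21353 = 2 - 21353 = -21351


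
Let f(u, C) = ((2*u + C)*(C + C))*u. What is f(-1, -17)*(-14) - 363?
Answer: 8681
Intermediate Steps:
f(u, C) = 2*C*u*(C + 2*u) (f(u, C) = ((C + 2*u)*(2*C))*u = (2*C*(C + 2*u))*u = 2*C*u*(C + 2*u))
f(-1, -17)*(-14) - 363 = (2*(-17)*(-1)*(-17 + 2*(-1)))*(-14) - 363 = (2*(-17)*(-1)*(-17 - 2))*(-14) - 363 = (2*(-17)*(-1)*(-19))*(-14) - 363 = -646*(-14) - 363 = 9044 - 363 = 8681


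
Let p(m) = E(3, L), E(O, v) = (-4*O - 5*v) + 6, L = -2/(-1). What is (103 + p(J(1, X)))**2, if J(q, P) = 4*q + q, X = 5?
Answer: 7569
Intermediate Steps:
L = 2 (L = -2*(-1) = 2)
J(q, P) = 5*q
E(O, v) = 6 - 5*v - 4*O (E(O, v) = (-5*v - 4*O) + 6 = 6 - 5*v - 4*O)
p(m) = -16 (p(m) = 6 - 5*2 - 4*3 = 6 - 10 - 12 = -16)
(103 + p(J(1, X)))**2 = (103 - 16)**2 = 87**2 = 7569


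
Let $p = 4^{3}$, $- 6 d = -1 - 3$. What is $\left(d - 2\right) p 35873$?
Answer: $- \frac{9183488}{3} \approx -3.0612 \cdot 10^{6}$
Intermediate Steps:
$d = \frac{2}{3}$ ($d = - \frac{-1 - 3}{6} = \left(- \frac{1}{6}\right) \left(-4\right) = \frac{2}{3} \approx 0.66667$)
$p = 64$
$\left(d - 2\right) p 35873 = \left(\frac{2}{3} - 2\right) 64 \cdot 35873 = \left(- \frac{4}{3}\right) 64 \cdot 35873 = \left(- \frac{256}{3}\right) 35873 = - \frac{9183488}{3}$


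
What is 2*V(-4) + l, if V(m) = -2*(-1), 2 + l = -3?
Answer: -1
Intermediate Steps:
l = -5 (l = -2 - 3 = -5)
V(m) = 2
2*V(-4) + l = 2*2 - 5 = 4 - 5 = -1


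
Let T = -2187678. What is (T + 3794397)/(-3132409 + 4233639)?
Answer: 1606719/1101230 ≈ 1.4590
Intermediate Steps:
(T + 3794397)/(-3132409 + 4233639) = (-2187678 + 3794397)/(-3132409 + 4233639) = 1606719/1101230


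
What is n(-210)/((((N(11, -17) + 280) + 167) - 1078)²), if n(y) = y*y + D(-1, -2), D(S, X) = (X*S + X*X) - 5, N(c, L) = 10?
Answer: 44101/385641 ≈ 0.11436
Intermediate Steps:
D(S, X) = -5 + X² + S*X (D(S, X) = (S*X + X²) - 5 = (X² + S*X) - 5 = -5 + X² + S*X)
n(y) = 1 + y² (n(y) = y*y + (-5 + (-2)² - 1*(-2)) = y² + (-5 + 4 + 2) = y² + 1 = 1 + y²)
n(-210)/((((N(11, -17) + 280) + 167) - 1078)²) = (1 + (-210)²)/((((10 + 280) + 167) - 1078)²) = (1 + 44100)/(((290 + 167) - 1078)²) = 44101/((457 - 1078)²) = 44101/((-621)²) = 44101/385641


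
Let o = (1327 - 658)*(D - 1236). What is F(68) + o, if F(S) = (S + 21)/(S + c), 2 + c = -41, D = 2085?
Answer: 14199614/25 ≈ 5.6798e+5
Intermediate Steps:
c = -43 (c = -2 - 41 = -43)
o = 567981 (o = (1327 - 658)*(2085 - 1236) = 669*849 = 567981)
F(S) = (21 + S)/(-43 + S) (F(S) = (S + 21)/(S - 43) = (21 + S)/(-43 + S))
F(68) + o = (21 + 68)/(-43 + 68) + 567981 = 89/25 + 567981 = 14199614/25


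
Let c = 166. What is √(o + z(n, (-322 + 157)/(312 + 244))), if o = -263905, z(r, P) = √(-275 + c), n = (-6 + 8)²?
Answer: √(-263905 + I*√109) ≈ 0.01 + 513.72*I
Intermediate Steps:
n = 4 (n = 2² = 4)
z(r, P) = I*√109 (z(r, P) = √(-275 + 166) = √(-109) = I*√109)
√(o + z(n, (-322 + 157)/(312 + 244))) = √(-263905 + I*√109)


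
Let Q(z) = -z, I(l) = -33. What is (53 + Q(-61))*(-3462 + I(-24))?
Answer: -398430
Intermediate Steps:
(53 + Q(-61))*(-3462 + I(-24)) = (53 - 1*(-61))*(-3462 - 33) = (53 + 61)*(-3495) = 114*(-3495) = -398430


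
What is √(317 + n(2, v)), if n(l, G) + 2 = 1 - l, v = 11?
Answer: √314 ≈ 17.720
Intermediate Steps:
n(l, G) = -1 - l (n(l, G) = -2 + (1 - l) = -1 - l)
√(317 + n(2, v)) = √(317 + (-1 - 1*2)) = √(317 + (-1 - 2)) = √(317 - 3) = √314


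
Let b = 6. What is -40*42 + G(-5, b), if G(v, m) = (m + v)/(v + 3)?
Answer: -3361/2 ≈ -1680.5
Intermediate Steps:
G(v, m) = (m + v)/(3 + v)
-40*42 + G(-5, b) = -40*42 + (6 - 5)/(3 - 5) = -1680 + 1/(-2) = -1680 - 1/2*1 = -1680 - 1/2 = -3361/2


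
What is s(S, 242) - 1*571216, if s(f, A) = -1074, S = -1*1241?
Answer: -572290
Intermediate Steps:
S = -1241
s(S, 242) - 1*571216 = -1074 - 1*571216 = -1074 - 571216 = -572290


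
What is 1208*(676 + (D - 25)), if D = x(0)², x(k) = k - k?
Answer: 786408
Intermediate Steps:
x(k) = 0
D = 0 (D = 0² = 0)
1208*(676 + (D - 25)) = 1208*(676 + (0 - 25)) = 1208*(676 - 25) = 1208*651 = 786408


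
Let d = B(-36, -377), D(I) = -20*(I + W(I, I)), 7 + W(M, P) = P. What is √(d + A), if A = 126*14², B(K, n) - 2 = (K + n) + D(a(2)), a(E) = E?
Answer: 3*√2705 ≈ 156.03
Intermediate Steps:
W(M, P) = -7 + P
D(I) = 140 - 40*I (D(I) = -20*(I + (-7 + I)) = -20*(-7 + 2*I) = 140 - 40*I)
B(K, n) = 62 + K + n (B(K, n) = 2 + ((K + n) + (140 - 40*2)) = 2 + ((K + n) + (140 - 80)) = 2 + ((K + n) + 60) = 2 + (60 + K + n) = 62 + K + n)
d = -351 (d = 62 - 36 - 377 = -351)
A = 24696 (A = 126*196 = 24696)
√(d + A) = √(-351 + 24696) = √24345 = 3*√2705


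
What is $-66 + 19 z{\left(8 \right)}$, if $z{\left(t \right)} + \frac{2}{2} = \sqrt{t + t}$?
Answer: $-9$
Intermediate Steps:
$z{\left(t \right)} = -1 + \sqrt{2} \sqrt{t}$ ($z{\left(t \right)} = -1 + \sqrt{t + t} = -1 + \sqrt{2 t} = -1 + \sqrt{2} \sqrt{t}$)
$-66 + 19 z{\left(8 \right)} = -66 + 19 \left(-1 + \sqrt{2} \sqrt{8}\right) = -66 + 19 \left(-1 + \sqrt{2} \cdot 2 \sqrt{2}\right) = -66 + 19 \left(-1 + 4\right) = -66 + 19 \cdot 3 = -66 + 57 = -9$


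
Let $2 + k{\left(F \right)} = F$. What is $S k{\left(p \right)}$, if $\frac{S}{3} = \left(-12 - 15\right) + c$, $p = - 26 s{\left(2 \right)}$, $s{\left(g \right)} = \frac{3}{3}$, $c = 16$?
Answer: $924$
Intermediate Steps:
$s{\left(g \right)} = 1$ ($s{\left(g \right)} = 3 \cdot \frac{1}{3} = 1$)
$p = -26$ ($p = \left(-26\right) 1 = -26$)
$k{\left(F \right)} = -2 + F$
$S = -33$ ($S = 3 \left(\left(-12 - 15\right) + 16\right) = 3 \left(-27 + 16\right) = 3 \left(-11\right) = -33$)
$S k{\left(p \right)} = - 33 \left(-2 - 26\right) = \left(-33\right) \left(-28\right) = 924$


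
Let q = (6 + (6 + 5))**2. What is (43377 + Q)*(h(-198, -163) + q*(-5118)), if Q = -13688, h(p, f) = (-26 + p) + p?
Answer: -43925588036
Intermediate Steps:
q = 289 (q = (6 + 11)**2 = 17**2 = 289)
h(p, f) = -26 + 2*p
(43377 + Q)*(h(-198, -163) + q*(-5118)) = (43377 - 13688)*((-26 + 2*(-198)) + 289*(-5118)) = 29689*((-26 - 396) - 1479102) = 29689*(-422 - 1479102) = 29689*(-1479524) = -43925588036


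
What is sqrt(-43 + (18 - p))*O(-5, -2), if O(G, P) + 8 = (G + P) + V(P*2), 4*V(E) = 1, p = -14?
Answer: -59*I*sqrt(11)/4 ≈ -48.92*I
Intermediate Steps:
V(E) = 1/4 (V(E) = (1/4)*1 = 1/4)
O(G, P) = -31/4 + G + P (O(G, P) = -8 + ((G + P) + 1/4) = -8 + (1/4 + G + P) = -31/4 + G + P)
sqrt(-43 + (18 - p))*O(-5, -2) = sqrt(-43 + (18 - 1*(-14)))*(-31/4 - 5 - 2) = sqrt(-43 + (18 + 14))*(-59/4) = sqrt(-43 + 32)*(-59/4) = sqrt(-11)*(-59/4) = (I*sqrt(11))*(-59/4) = -59*I*sqrt(11)/4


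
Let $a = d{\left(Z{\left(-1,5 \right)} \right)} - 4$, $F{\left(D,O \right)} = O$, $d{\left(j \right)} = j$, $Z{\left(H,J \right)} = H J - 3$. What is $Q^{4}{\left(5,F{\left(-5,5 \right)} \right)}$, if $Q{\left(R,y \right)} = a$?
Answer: $20736$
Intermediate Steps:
$Z{\left(H,J \right)} = -3 + H J$
$a = -12$ ($a = \left(-3 - 5\right) - 4 = -8 - 4 = -12$)
$Q{\left(R,y \right)} = -12$
$Q^{4}{\left(5,F{\left(-5,5 \right)} \right)} = \left(-12\right)^{4} = 20736$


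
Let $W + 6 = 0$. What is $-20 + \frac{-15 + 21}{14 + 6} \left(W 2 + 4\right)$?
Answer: $- \frac{112}{5} \approx -22.4$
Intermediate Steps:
$W = -6$ ($W = -6 + 0 = -6$)
$-20 + \frac{-15 + 21}{14 + 6} \left(W 2 + 4\right) = -20 + \frac{-15 + 21}{14 + 6} \left(\left(-6\right) 2 + 4\right) = -20 + \frac{6}{20} \left(-12 + 4\right) = -20 + 6 \cdot \frac{1}{20} \left(-8\right) = -20 + \frac{3}{10} \left(-8\right) = -20 - \frac{12}{5} = - \frac{112}{5}$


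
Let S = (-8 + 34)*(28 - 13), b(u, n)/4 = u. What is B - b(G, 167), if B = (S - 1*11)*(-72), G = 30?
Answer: -27408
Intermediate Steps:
b(u, n) = 4*u
S = 390 (S = 26*15 = 390)
B = -27288 (B = (390 - 1*11)*(-72) = (390 - 11)*(-72) = 379*(-72) = -27288)
B - b(G, 167) = -27288 - 4*30 = -27288 - 1*120 = -27288 - 120 = -27408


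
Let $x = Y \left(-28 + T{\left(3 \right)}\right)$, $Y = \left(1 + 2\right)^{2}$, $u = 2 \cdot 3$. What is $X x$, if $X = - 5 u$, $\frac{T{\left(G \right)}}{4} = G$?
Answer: $4320$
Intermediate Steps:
$u = 6$
$T{\left(G \right)} = 4 G$
$Y = 9$ ($Y = 3^{2} = 9$)
$X = -30$ ($X = \left(-5\right) 6 = -30$)
$x = -144$ ($x = 9 \left(-28 + 4 \cdot 3\right) = 9 \left(-28 + 12\right) = 9 \left(-16\right) = -144$)
$X x = \left(-30\right) \left(-144\right) = 4320$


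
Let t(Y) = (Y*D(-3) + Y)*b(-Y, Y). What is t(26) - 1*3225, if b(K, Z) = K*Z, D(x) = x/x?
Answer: -38377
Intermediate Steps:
D(x) = 1
t(Y) = -2*Y**3 (t(Y) = (Y*1 + Y)*((-Y)*Y) = (Y + Y)*(-Y**2) = (2*Y)*(-Y**2) = -2*Y**3)
t(26) - 1*3225 = -2*26**3 - 1*3225 = -2*17576 - 3225 = -35152 - 3225 = -38377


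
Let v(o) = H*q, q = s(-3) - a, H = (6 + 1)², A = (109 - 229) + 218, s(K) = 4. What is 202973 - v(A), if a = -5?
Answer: 202532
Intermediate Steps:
A = 98 (A = -120 + 218 = 98)
H = 49 (H = 7² = 49)
q = 9 (q = 4 - 1*(-5) = 4 + 5 = 9)
v(o) = 441 (v(o) = 49*9 = 441)
202973 - v(A) = 202973 - 1*441 = 202973 - 441 = 202532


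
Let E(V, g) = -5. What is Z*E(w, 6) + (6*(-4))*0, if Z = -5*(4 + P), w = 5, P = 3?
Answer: 175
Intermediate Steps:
Z = -35 (Z = -5*(4 + 3) = -5*7 = -35)
Z*E(w, 6) + (6*(-4))*0 = -35*(-5) + (6*(-4))*0 = 175 - 24*0 = 175 + 0 = 175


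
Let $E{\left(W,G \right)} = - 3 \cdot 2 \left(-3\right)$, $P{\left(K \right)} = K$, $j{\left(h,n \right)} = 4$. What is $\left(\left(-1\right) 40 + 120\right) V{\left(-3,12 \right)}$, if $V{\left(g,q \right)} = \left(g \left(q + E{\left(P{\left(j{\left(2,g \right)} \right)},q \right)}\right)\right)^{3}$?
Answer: $-58320000$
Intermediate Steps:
$E{\left(W,G \right)} = 18$ ($E{\left(W,G \right)} = \left(-3\right) \left(-6\right) = 18$)
$V{\left(g,q \right)} = g^{3} \left(18 + q\right)^{3}$ ($V{\left(g,q \right)} = \left(g \left(q + 18\right)\right)^{3} = \left(g \left(18 + q\right)\right)^{3} = g^{3} \left(18 + q\right)^{3}$)
$\left(\left(-1\right) 40 + 120\right) V{\left(-3,12 \right)} = \left(\left(-1\right) 40 + 120\right) \left(-3\right)^{3} \left(18 + 12\right)^{3} = \left(-40 + 120\right) \left(- 27 \cdot 30^{3}\right) = 80 \left(\left(-27\right) 27000\right) = 80 \left(-729000\right) = -58320000$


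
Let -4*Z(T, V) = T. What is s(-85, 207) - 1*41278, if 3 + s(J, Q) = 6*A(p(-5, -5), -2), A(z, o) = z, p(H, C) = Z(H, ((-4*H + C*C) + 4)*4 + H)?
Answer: -82547/2 ≈ -41274.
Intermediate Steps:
Z(T, V) = -T/4
p(H, C) = -H/4
s(J, Q) = 9/2 (s(J, Q) = -3 + 6*(-1/4*(-5)) = -3 + 6*(5/4) = -3 + 15/2 = 9/2)
s(-85, 207) - 1*41278 = 9/2 - 1*41278 = 9/2 - 41278 = -82547/2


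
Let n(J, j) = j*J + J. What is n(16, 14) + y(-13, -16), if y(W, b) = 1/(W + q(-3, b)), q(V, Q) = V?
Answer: 3839/16 ≈ 239.94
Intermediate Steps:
n(J, j) = J + J*j (n(J, j) = J*j + J = J + J*j)
y(W, b) = 1/(-3 + W) (y(W, b) = 1/(W - 3) = 1/(-3 + W))
n(16, 14) + y(-13, -16) = 16*(1 + 14) + 1/(-3 - 13) = 16*15 + 1/(-16) = 240 - 1/16 = 3839/16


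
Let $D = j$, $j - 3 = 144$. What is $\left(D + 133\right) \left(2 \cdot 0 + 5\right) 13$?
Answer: $18200$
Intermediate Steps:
$j = 147$ ($j = 3 + 144 = 147$)
$D = 147$
$\left(D + 133\right) \left(2 \cdot 0 + 5\right) 13 = \left(147 + 133\right) \left(2 \cdot 0 + 5\right) 13 = 280 \left(0 + 5\right) 13 = 280 \cdot 5 \cdot 13 = 280 \cdot 65 = 18200$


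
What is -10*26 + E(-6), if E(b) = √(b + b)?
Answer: -260 + 2*I*√3 ≈ -260.0 + 3.4641*I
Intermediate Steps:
E(b) = √2*√b (E(b) = √(2*b) = √2*√b)
-10*26 + E(-6) = -10*26 + √2*√(-6) = -260 + √2*(I*√6) = -260 + 2*I*√3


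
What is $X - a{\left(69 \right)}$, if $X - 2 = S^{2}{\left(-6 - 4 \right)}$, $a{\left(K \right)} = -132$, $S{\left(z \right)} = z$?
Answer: $234$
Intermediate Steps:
$X = 102$ ($X = 2 + \left(-6 - 4\right)^{2} = 2 + \left(-10\right)^{2} = 2 + 100 = 102$)
$X - a{\left(69 \right)} = 102 - -132 = 102 + 132 = 234$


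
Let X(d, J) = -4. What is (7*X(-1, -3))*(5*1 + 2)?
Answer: -196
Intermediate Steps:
(7*X(-1, -3))*(5*1 + 2) = (7*(-4))*(5*1 + 2) = -28*(5 + 2) = -28*7 = -196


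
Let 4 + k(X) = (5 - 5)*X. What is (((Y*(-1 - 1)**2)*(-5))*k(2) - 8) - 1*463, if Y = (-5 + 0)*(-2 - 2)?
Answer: 1129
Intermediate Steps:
Y = 20 (Y = -5*(-4) = 20)
k(X) = -4 (k(X) = -4 + (5 - 5)*X = -4 + 0*X = -4 + 0 = -4)
(((Y*(-1 - 1)**2)*(-5))*k(2) - 8) - 1*463 = (((20*(-1 - 1)**2)*(-5))*(-4) - 8) - 1*463 = (((20*(-2)**2)*(-5))*(-4) - 8) - 463 = (((20*4)*(-5))*(-4) - 8) - 463 = ((80*(-5))*(-4) - 8) - 463 = (-400*(-4) - 8) - 463 = (1600 - 8) - 463 = 1592 - 463 = 1129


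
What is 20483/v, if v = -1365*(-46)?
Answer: 20483/62790 ≈ 0.32621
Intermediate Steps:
v = 62790
20483/v = 20483/62790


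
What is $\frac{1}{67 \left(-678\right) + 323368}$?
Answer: $\frac{1}{277942} \approx 3.5979 \cdot 10^{-6}$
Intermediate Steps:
$\frac{1}{67 \left(-678\right) + 323368} = \frac{1}{-45426 + 323368} = \frac{1}{277942}$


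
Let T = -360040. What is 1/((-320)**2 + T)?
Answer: -1/257640 ≈ -3.8814e-6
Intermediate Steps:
1/((-320)**2 + T) = 1/((-320)**2 - 360040) = 1/(102400 - 360040) = 1/(-257640) = -1/257640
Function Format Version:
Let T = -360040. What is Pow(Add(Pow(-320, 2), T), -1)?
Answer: Rational(-1, 257640) ≈ -3.8814e-6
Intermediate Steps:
Pow(Add(Pow(-320, 2), T), -1) = Pow(Add(Pow(-320, 2), -360040), -1) = Pow(Add(102400, -360040), -1) = Pow(-257640, -1) = Rational(-1, 257640)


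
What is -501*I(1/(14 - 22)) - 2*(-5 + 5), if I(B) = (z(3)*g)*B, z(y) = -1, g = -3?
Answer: 1503/8 ≈ 187.88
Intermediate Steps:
I(B) = 3*B (I(B) = (-1*(-3))*B = 3*B)
-501*I(1/(14 - 22)) - 2*(-5 + 5) = -1503/(14 - 22) - 2*(-5 + 5) = -1503/(-8) - 2*0 = -1503*(-1)/8 + 0 = -501*(-3/8) + 0 = 1503/8 + 0 = 1503/8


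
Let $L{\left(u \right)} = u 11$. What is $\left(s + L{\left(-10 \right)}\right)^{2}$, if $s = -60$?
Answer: $28900$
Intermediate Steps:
$L{\left(u \right)} = 11 u$
$\left(s + L{\left(-10 \right)}\right)^{2} = \left(-60 + 11 \left(-10\right)\right)^{2} = \left(-60 - 110\right)^{2} = \left(-170\right)^{2} = 28900$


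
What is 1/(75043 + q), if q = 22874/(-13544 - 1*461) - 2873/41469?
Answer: 580773345/43581985330564 ≈ 1.3326e-5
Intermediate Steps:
q = -988798271/580773345 (q = 22874/(-13544 - 461) - 2873*1/41469 = 22874/(-14005) - 2873/41469 = 22874*(-1/14005) - 2873/41469 = -22874/14005 - 2873/41469 = -988798271/580773345 ≈ -1.7026)
1/(75043 + q) = 1/(75043 - 988798271/580773345) = 1/(43581985330564/580773345) = 580773345/43581985330564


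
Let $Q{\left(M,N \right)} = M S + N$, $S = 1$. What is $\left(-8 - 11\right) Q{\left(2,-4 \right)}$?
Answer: $38$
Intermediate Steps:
$Q{\left(M,N \right)} = M + N$ ($Q{\left(M,N \right)} = M 1 + N = M + N$)
$\left(-8 - 11\right) Q{\left(2,-4 \right)} = \left(-8 - 11\right) \left(2 - 4\right) = \left(-19\right) \left(-2\right) = 38$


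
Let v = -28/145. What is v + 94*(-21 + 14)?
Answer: -95438/145 ≈ -658.19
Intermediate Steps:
v = -28/145 (v = -28*1/145 = -28/145 ≈ -0.19310)
v + 94*(-21 + 14) = -28/145 + 94*(-21 + 14) = -28/145 + 94*(-7) = -28/145 - 658 = -95438/145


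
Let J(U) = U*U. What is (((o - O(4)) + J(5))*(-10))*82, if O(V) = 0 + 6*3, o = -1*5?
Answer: -1640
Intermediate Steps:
o = -5
O(V) = 18 (O(V) = 0 + 18 = 18)
J(U) = U**2
(((o - O(4)) + J(5))*(-10))*82 = (((-5 - 1*18) + 5**2)*(-10))*82 = (((-5 - 18) + 25)*(-10))*82 = ((-23 + 25)*(-10))*82 = (2*(-10))*82 = -20*82 = -1640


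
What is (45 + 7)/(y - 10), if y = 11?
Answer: 52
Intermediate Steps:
(45 + 7)/(y - 10) = (45 + 7)/(11 - 10) = 52/1 = 1*52 = 52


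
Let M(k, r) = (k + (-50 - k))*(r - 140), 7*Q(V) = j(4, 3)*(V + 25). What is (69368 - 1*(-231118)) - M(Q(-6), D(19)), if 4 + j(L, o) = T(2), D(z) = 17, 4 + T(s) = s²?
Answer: 294336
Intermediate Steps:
T(s) = -4 + s²
j(L, o) = -4 (j(L, o) = -4 + (-4 + 2²) = -4 + (-4 + 4) = -4 + 0 = -4)
Q(V) = -100/7 - 4*V/7 (Q(V) = (-4*(V + 25))/7 = (-4*(25 + V))/7 = (-100 - 4*V)/7 = -100/7 - 4*V/7)
M(k, r) = 7000 - 50*r (M(k, r) = -50*(-140 + r) = 7000 - 50*r)
(69368 - 1*(-231118)) - M(Q(-6), D(19)) = (69368 - 1*(-231118)) - (7000 - 50*17) = (69368 + 231118) - (7000 - 850) = 300486 - 1*6150 = 300486 - 6150 = 294336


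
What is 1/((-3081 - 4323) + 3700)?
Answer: -1/3704 ≈ -0.00026998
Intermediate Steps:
1/((-3081 - 4323) + 3700) = 1/(-7404 + 3700) = 1/(-3704) = -1/3704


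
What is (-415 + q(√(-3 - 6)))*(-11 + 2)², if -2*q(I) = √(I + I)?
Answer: -33615 - 81*√6*√I/2 ≈ -33685.0 - 70.148*I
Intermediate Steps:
q(I) = -√2*√I/2 (q(I) = -√(I + I)/2 = -√2*√I/2)
(-415 + q(√(-3 - 6)))*(-11 + 2)² = (-415 - √2*√(√(-3 - 6))/2)*(-11 + 2)² = (-415 - √2*√(√(-9))/2)*(-9)² = (-415 - √2*√(3*I)/2)*81 = (-415 - √2*√3*√I/2)*81 = (-415 - √6*√I/2)*81 = -33615 - 81*√6*√I/2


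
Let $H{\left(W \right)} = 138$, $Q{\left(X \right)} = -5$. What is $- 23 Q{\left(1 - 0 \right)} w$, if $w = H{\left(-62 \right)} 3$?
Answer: $47610$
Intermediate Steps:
$w = 414$ ($w = 138 \cdot 3 = 414$)
$- 23 Q{\left(1 - 0 \right)} w = - 23 \left(-5\right) 414 = - \left(-115\right) 414 = \left(-1\right) \left(-47610\right) = 47610$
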